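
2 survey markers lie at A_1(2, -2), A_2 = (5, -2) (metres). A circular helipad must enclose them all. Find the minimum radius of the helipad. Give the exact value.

1.5

The smallest circle enclosing two points has them as diameter endpoints.
Centre = midpoint = (3.5, -2); r² = |A_1A_2|²/4 = 9/4 = 2.25.
r = √(2.25) = 1.5.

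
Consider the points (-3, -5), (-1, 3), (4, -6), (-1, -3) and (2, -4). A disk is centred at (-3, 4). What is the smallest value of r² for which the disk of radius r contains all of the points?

149

The required radius is the distance from (-3, 4) to the farthest point.
Squared distances: 81, 5, 149, 53, 89.
Maximum is 149, attained at (4, -6).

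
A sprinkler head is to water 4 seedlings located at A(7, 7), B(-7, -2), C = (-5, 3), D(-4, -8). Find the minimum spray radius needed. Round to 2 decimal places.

The minimum enclosing circle of a finite set is fixed by two of the points (as a diameter) or three (as a circumcircle).
The farthest pair is A–D with squared distance 346. The circle on this segment as diameter has centre (1.5, -0.5) and r² = 346/4 = 86.5.
Check B: distance² to centre = 74.5 ≤ 86.5, so it lies inside.
All remaining points lie in this disk, and no smaller disk contains both endpoints, so this is the minimum enclosing circle.
r = √(86.5) ≈ 9.30.

9.30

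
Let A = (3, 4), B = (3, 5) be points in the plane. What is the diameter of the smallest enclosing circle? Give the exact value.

1

The smallest circle enclosing two points has them as diameter endpoints.
Centre = midpoint = (3, 4.5); r² = |AB|²/4 = 1/4 = 0.25.
Diameter = 2r = 2√(0.25) = 1.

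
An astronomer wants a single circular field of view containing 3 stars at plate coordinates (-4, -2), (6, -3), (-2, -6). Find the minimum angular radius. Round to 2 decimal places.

5.02

Call the three points A, B, C in the order given.
Side lengths²: AB² = 101, AC² = 20, BC² = 73.
Since AB² = 101 ≥ 73 + 20 = 93, the angle opposite AB is not acute, so the smallest enclosing circle has AB as diameter.
Centre = midpoint of AB = (1, -2.5), r² = 101/4 = 25.25.
r = √(25.25) ≈ 5.02.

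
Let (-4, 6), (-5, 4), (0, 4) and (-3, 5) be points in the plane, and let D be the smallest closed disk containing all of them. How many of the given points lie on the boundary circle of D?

3

A smallest enclosing disk is always determined by at most three of the input points on its boundary.
The farthest pair is (-5, 4)–(0, 4) with squared distance 25. The circle on this segment as diameter has centre (-2.5, 4) and r² = 25/4 = 6.25.
Check (-4, 6): distance² to centre = 6.25 ≤ 6.25, so it lies inside.
All remaining points lie in this disk, and no smaller disk contains both endpoints, so this is the minimum enclosing circle.
The points at distance exactly r from the centre are (-4, 6), (-5, 4), (0, 4) — 3 points.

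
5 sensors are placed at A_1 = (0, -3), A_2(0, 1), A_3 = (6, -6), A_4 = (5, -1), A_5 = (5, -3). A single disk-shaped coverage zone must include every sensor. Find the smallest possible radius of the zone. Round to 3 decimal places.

A smallest enclosing disk is always determined by at most three of the input points on its boundary.
The farthest pair is A_2–A_3 with squared distance 85. The circle on this segment as diameter has centre (3, -2.5) and r² = 85/4 = 21.25.
Check A_1: distance² to centre = 9.25 ≤ 21.25, so it lies inside.
All remaining points lie in this disk, and no smaller disk contains both endpoints, so this is the minimum enclosing circle.
r = √(21.25) ≈ 4.610.

4.610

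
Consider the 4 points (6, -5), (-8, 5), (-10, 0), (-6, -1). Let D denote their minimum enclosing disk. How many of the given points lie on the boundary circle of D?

3

By Welzl's lemma the MEC is supported by two points (diametrically opposite) or three points (on a circumcircle).
The minimum enclosing circle is determined by three boundary points: (6, -5), (-8, 5), (-10, 0).
Their circumcentre is (-25/18, -49/90) with r² = 301513/4050.
The farthest remaining point (-6, -1) is at distance² 86953/4050 ≤ 301513/4050.
The points at distance exactly r from the centre are (6, -5), (-8, 5), (-10, 0) — 3 points.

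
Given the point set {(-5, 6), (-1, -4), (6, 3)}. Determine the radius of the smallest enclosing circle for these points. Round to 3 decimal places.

Call the three points A, B, C in the order given.
Side lengths²: AB² = 116, AC² = 130, BC² = 98.
Since AC² = 130 < 116 + 98 = 214, the triangle is acute, so the smallest enclosing circle is the circumcircle.
Circumcentre = (-1/7, 15/7), r² = 1885/49.
r = √(1885/49) ≈ 6.202.

6.202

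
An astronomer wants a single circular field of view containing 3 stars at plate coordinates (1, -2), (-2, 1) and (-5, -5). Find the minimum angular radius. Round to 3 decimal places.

3.536

Call the three points A, B, C in the order given.
Side lengths²: AB² = 18, AC² = 45, BC² = 45.
Since BC² = 45 < 45 + 18 = 63, the triangle is acute, so the smallest enclosing circle is the circumcircle.
Circumcentre = (-2.5, -2.5), r² = 12.5.
r = √(12.5) ≈ 3.536.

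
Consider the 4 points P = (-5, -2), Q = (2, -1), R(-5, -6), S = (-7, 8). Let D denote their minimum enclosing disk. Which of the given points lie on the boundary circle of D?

The minimum enclosing circle is determined by three boundary points: Q, R, S.
Their circumcentre is (-29/6, 7/6) with r² = 925/18.
The farthest remaining point P is at distance² 181/18 ≤ 925/18.
The points at distance exactly r from the centre are Q, R, S — 3 points.

Q, R, S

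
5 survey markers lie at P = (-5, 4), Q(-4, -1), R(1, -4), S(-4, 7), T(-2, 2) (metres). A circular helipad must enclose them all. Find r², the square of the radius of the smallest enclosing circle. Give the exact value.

36.5

By Welzl's lemma the MEC is supported by two points (diametrically opposite) or three points (on a circumcircle).
The farthest pair is R–S with squared distance 146. The circle on this segment as diameter has centre (-1.5, 1.5) and r² = 146/4 = 36.5.
Check P: distance² to centre = 18.5 ≤ 36.5, so it lies inside.
All remaining points lie in this disk, and no smaller disk contains both endpoints, so this is the minimum enclosing circle.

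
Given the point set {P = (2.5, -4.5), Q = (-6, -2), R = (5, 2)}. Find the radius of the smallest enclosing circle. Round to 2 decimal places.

Side lengths²: PQ² = 78.5, PR² = 48.5, QR² = 137.
Since QR² = 137 ≥ 78.5 + 48.5 = 127, the angle opposite QR is not acute, so the smallest enclosing circle has QR as diameter.
Centre = midpoint of QR = (-0.5, 0), r² = 137/4 = 34.25.
r = √(34.25) ≈ 5.85.

5.85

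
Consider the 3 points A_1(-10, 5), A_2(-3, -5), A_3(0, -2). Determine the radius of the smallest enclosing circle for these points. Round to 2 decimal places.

Side lengths²: A_1A_2² = 149, A_1A_3² = 149, A_2A_3² = 18.
Since A_1A_3² = 149 < 149 + 18 = 167, the triangle is acute, so the smallest enclosing circle is the circumcircle.
Circumcentre = (-191/34, 21/34), r² = 22201/578.
r = √(22201/578) ≈ 6.20.

6.20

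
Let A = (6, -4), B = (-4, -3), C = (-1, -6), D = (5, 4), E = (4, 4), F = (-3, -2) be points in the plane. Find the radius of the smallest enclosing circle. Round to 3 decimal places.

5.876

A smallest enclosing disk is always determined by at most three of the input points on its boundary.
The minimum enclosing circle is determined by three boundary points: B, C, D.
Their circumcentre is (1.375, -0.625) with r² = 34.53125.
The farthest remaining point A is at distance² 32.78125 ≤ 34.53125.
r = √(34.53125) ≈ 5.876.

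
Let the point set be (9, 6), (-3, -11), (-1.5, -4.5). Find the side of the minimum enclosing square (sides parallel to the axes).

17

The bounding box has width 12 and height 17.
An axis-aligned square enclosing the set must have side ≥ max(width, height).
So the minimum side is max(12, 17) = 17.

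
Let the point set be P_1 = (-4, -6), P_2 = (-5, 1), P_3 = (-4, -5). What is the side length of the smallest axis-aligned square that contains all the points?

7

The bounding box has width 1 and height 7.
An axis-aligned square enclosing the set must have side ≥ max(width, height).
So the minimum side is max(1, 7) = 7.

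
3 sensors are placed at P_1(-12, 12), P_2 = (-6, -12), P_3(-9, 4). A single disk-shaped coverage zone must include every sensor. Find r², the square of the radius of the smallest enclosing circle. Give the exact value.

153

Side lengths²: P_1P_2² = 612, P_1P_3² = 73, P_2P_3² = 265.
Since P_1P_2² = 612 ≥ 265 + 73 = 338, the angle opposite P_1P_2 is not acute, so the smallest enclosing circle has P_1P_2 as diameter.
Centre = midpoint of P_1P_2 = (-9, 0), r² = 612/4 = 153.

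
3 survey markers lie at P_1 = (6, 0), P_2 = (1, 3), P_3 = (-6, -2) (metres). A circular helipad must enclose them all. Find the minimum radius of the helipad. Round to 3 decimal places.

Side lengths²: P_1P_2² = 34, P_1P_3² = 148, P_2P_3² = 74.
Since P_1P_3² = 148 ≥ 74 + 34 = 108, the angle opposite P_1P_3 is not acute, so the smallest enclosing circle has P_1P_3 as diameter.
Centre = midpoint of P_1P_3 = (0, -1), r² = 148/4 = 37.
r = √37 ≈ 6.083.

6.083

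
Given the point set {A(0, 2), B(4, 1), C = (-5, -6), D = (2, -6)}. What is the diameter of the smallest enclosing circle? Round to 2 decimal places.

The farthest pair is B–C with squared distance 130. The circle on this segment as diameter has centre (-0.5, -2.5) and r² = 130/4 = 32.5.
Check A: distance² to centre = 20.5 ≤ 32.5, so it lies inside.
All remaining points lie in this disk, and no smaller disk contains both endpoints, so this is the minimum enclosing circle.
Diameter = 2r = 2√(32.5) ≈ 11.40.

11.40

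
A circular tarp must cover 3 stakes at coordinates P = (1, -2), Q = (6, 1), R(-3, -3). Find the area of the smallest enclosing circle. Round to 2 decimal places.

Side lengths²: PQ² = 34, PR² = 17, QR² = 97.
Since QR² = 97 ≥ 34 + 17 = 51, the angle opposite QR is not acute, so the smallest enclosing circle has QR as diameter.
Centre = midpoint of QR = (1.5, -1), r² = 97/4 = 24.25.
Area = π·r² = π·24.25 ≈ 76.18.

76.18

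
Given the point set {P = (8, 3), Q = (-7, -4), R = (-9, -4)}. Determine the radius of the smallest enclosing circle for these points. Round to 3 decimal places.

9.192

Side lengths²: PQ² = 274, PR² = 338, QR² = 4.
Since PR² = 338 ≥ 274 + 4 = 278, the angle opposite PR is not acute, so the smallest enclosing circle has PR as diameter.
Centre = midpoint of PR = (-0.5, -0.5), r² = 338/4 = 84.5.
r = √(84.5) ≈ 9.192.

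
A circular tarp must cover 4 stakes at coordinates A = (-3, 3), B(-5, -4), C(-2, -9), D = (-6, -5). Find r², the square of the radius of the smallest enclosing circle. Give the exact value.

36.25

The farthest pair is A–C with squared distance 145. The circle on this segment as diameter has centre (-2.5, -3) and r² = 145/4 = 36.25.
Check B: distance² to centre = 7.25 ≤ 36.25, so it lies inside.
All remaining points lie in this disk, and no smaller disk contains both endpoints, so this is the minimum enclosing circle.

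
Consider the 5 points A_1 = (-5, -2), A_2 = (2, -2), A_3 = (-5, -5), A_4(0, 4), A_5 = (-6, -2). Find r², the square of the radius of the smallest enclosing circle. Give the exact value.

26.5

The minimum enclosing circle of a finite set is fixed by two of the points (as a diameter) or three (as a circumcircle).
The farthest pair is A_3–A_4 with squared distance 106. The circle on this segment as diameter has centre (-2.5, -0.5) and r² = 106/4 = 26.5.
Check A_1: distance² to centre = 8.5 ≤ 26.5, so it lies inside.
All remaining points lie in this disk, and no smaller disk contains both endpoints, so this is the minimum enclosing circle.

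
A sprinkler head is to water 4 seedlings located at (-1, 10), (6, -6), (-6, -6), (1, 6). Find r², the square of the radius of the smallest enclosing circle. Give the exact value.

83.6962890625

The minimum enclosing circle is determined by three boundary points: (-1, 10), (6, -6), (-6, -6).
Their circumcentre is (0, 0.90625) with r² = 83.6962890625.
The farthest remaining point (1, 6) is at distance² 26.9462890625 ≤ 83.6962890625.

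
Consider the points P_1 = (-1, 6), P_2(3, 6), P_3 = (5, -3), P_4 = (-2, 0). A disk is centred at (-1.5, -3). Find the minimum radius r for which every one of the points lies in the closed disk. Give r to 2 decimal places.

10.06

The required radius is the distance from (-1.5, -3) to the farthest point.
Squared distances: 81.25, 101.25, 42.25, 9.25.
Maximum is 101.25, attained at P_2.
r = √(101.25) ≈ 10.06.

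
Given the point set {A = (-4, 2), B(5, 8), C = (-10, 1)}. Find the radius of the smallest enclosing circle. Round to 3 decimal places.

8.276

Side lengths²: AB² = 117, AC² = 37, BC² = 274.
Since BC² = 274 ≥ 117 + 37 = 154, the angle opposite BC is not acute, so the smallest enclosing circle has BC as diameter.
Centre = midpoint of BC = (-2.5, 4.5), r² = 274/4 = 68.5.
r = √(68.5) ≈ 8.276.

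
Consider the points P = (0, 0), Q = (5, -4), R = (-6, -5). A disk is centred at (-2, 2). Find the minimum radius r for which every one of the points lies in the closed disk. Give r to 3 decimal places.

The required radius is the distance from (-2, 2) to the farthest point.
Squared distances: 8, 85, 65.
Maximum is 85, attained at Q.
r = √85 ≈ 9.220.

9.220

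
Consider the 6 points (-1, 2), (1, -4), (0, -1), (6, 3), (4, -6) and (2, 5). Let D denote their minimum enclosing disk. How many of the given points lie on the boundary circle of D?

2

The farthest pair is (4, -6)–(2, 5) with squared distance 125. The circle on this segment as diameter has centre (3, -0.5) and r² = 125/4 = 31.25.
Check (-1, 2): distance² to centre = 22.25 ≤ 31.25, so it lies inside.
All remaining points lie in this disk, and no smaller disk contains both endpoints, so this is the minimum enclosing circle.
The points at distance exactly r from the centre are (4, -6), (2, 5) — 2 points.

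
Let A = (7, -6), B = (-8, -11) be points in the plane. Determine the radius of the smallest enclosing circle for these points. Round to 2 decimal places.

The smallest circle enclosing two points has them as diameter endpoints.
Centre = midpoint = (-0.5, -8.5); r² = |AB|²/4 = 250/4 = 62.5.
r = √(62.5) ≈ 7.91.

7.91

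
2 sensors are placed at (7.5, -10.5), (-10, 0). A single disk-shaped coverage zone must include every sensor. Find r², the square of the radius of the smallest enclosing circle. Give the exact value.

The smallest circle enclosing two points has them as diameter endpoints.
Centre = midpoint = (-1.25, -5.25); r² = |(7.5, -10.5)−(-10, 0)|²/4 = 416.5/4 = 104.125.

104.125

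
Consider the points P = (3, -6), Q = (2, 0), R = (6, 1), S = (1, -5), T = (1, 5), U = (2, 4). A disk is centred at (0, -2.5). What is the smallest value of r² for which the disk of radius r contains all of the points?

57.25

The required radius is the distance from (0, -2.5) to the farthest point.
Squared distances: 21.25, 10.25, 48.25, 7.25, 57.25, 46.25.
Maximum is 57.25, attained at T.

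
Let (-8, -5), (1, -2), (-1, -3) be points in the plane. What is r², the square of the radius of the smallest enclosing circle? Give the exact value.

22.5

Call the three points A, B, C in the order given.
Side lengths²: AB² = 90, AC² = 53, BC² = 5.
Since AB² = 90 ≥ 53 + 5 = 58, the angle opposite AB is not acute, so the smallest enclosing circle has AB as diameter.
Centre = midpoint of AB = (-3.5, -3.5), r² = 90/4 = 22.5.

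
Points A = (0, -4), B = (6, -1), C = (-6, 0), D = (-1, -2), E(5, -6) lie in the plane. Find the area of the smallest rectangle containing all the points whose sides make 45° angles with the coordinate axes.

In coordinates u = x + y, v = x − y the rectangle is axis-aligned; the map (x,y)→(u,v) scales areas by 2.
u-values: -4, 5, -6, -3, -1; range = 5 − (-6) = 11.
v-values: 4, 7, -6, 1, 11; range = 11 − (-6) = 17.
Area = (11 × 17) / 2 = 93.5.

93.5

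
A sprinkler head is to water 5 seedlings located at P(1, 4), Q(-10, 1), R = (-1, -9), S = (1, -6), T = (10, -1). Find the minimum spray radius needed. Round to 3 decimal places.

A smallest enclosing disk is always determined by at most three of the input points on its boundary.
The farthest pair is Q–T with squared distance 404. The circle on this segment as diameter has centre (0, 0) and r² = 404/4 = 101.
Check P: distance² to centre = 17 ≤ 101, so it lies inside.
All remaining points lie in this disk, and no smaller disk contains both endpoints, so this is the minimum enclosing circle.
r = √101 ≈ 10.050.

10.050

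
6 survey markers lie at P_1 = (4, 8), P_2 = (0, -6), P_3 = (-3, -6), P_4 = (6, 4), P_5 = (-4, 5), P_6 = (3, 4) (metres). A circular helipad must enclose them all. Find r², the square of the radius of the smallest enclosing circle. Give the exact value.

61.25

The farthest pair is P_1–P_3 with squared distance 245. The circle on this segment as diameter has centre (0.5, 1) and r² = 245/4 = 61.25.
Check P_2: distance² to centre = 49.25 ≤ 61.25, so it lies inside.
All remaining points lie in this disk, and no smaller disk contains both endpoints, so this is the minimum enclosing circle.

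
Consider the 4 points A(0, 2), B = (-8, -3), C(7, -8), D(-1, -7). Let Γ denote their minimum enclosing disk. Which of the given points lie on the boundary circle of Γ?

A smallest enclosing disk is always determined by at most three of the input points on its boundary.
The farthest pair is B–C with squared distance 250. The circle on this segment as diameter has centre (-0.5, -5.5) and r² = 250/4 = 62.5.
Check A: distance² to centre = 56.5 ≤ 62.5, so it lies inside.
All remaining points lie in this disk, and no smaller disk contains both endpoints, so this is the minimum enclosing circle.
The points at distance exactly r from the centre are B, C — 2 points.

B, C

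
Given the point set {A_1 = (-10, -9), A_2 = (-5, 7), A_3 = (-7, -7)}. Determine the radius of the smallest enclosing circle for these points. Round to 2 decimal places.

8.38

Side lengths²: A_1A_2² = 281, A_1A_3² = 13, A_2A_3² = 200.
Since A_1A_2² = 281 ≥ 200 + 13 = 213, the angle opposite A_1A_2 is not acute, so the smallest enclosing circle has A_1A_2 as diameter.
Centre = midpoint of A_1A_2 = (-7.5, -1), r² = 281/4 = 70.25.
r = √(70.25) ≈ 8.38.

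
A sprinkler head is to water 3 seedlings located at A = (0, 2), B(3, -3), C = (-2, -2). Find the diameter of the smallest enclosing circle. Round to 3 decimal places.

Side lengths²: AB² = 34, AC² = 20, BC² = 26.
Since AB² = 34 < 26 + 20 = 46, the triangle is acute, so the smallest enclosing circle is the circumcircle.
Circumcentre = (9/11, -10/11), r² = 1105/121.
Diameter = 2r = 2√(1105/121) ≈ 6.044.

6.044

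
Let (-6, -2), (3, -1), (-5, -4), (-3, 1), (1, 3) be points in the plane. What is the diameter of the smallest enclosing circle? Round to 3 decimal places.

A smallest enclosing disk is always determined by at most three of the input points on its boundary.
The minimum enclosing circle is determined by three boundary points: (3, -1), (-5, -4), (1, 3).
Their circumcentre is (-31/19, -31/38) with r² = 31025/1444.
The farthest remaining point (-6, -2) is at distance² 29581/1444 ≤ 31025/1444.
Diameter = 2r = 2√(31025/1444) ≈ 9.270.

9.270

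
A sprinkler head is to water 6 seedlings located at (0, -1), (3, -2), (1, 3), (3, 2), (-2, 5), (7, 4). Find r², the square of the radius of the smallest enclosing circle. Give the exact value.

19721/841

By Welzl's lemma the MEC is supported by two points (diametrically opposite) or three points (on a circumcircle).
The minimum enclosing circle is determined by three boundary points: (3, -2), (-2, 5), (7, 4).
Their circumcentre is (67/29, 81/29) with r² = 19721/841.
The farthest remaining point (0, -1) is at distance² 16589/841 ≤ 19721/841.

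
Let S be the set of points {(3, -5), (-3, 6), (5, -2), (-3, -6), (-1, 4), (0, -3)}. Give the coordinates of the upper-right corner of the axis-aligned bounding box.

x-range [-3, 5], y-range [-6, 6].
The upper-right corner is (5, 6).

(5, 6)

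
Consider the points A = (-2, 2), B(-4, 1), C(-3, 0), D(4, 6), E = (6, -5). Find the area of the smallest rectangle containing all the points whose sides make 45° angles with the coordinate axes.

104

In coordinates u = x + y, v = x − y the rectangle is axis-aligned; the map (x,y)→(u,v) scales areas by 2.
u-values: 0, -3, -3, 10, 1; range = 10 − (-3) = 13.
v-values: -4, -5, -3, -2, 11; range = 11 − (-5) = 16.
Area = (13 × 16) / 2 = 104.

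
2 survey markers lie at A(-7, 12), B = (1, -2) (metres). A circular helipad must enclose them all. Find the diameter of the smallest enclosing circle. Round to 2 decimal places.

The smallest circle enclosing two points has them as diameter endpoints.
Centre = midpoint = (-3, 5); r² = |AB|²/4 = 260/4 = 65.
Diameter = 2r = 2√65 ≈ 16.12.

16.12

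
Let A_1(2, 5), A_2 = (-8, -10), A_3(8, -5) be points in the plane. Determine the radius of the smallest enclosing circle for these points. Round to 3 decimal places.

Side lengths²: A_1A_2² = 325, A_1A_3² = 136, A_2A_3² = 281.
Since A_1A_2² = 325 < 281 + 136 = 417, the triangle is acute, so the smallest enclosing circle is the circumcircle.
Circumcentre = (-45/38, -141/38), r² = 62101/722.
r = √(62101/722) ≈ 9.274.

9.274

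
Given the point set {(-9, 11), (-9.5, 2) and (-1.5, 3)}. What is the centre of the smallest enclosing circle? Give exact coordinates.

(-263/44, 139/22)

Call the three points A, B, C in the order given.
Side lengths²: AB² = 81.25, AC² = 120.25, BC² = 65.
Since AC² = 120.25 < 81.25 + 65 = 146.25, the triangle is acute, so the smallest enclosing circle is the circumcircle.
Circumcentre = (-263/44, 139/22), r² = 60125/1936.
Centre = (-263/44, 139/22).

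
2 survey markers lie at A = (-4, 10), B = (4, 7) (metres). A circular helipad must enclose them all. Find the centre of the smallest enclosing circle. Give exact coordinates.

(0, 8.5)

The smallest circle enclosing two points has them as diameter endpoints.
Centre = midpoint = (0, 8.5); r² = |AB|²/4 = 73/4 = 18.25.
Centre = (0, 8.5).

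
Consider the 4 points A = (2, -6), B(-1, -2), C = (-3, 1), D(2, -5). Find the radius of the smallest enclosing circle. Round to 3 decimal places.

A smallest enclosing disk is always determined by at most three of the input points on its boundary.
The farthest pair is A–C with squared distance 74. The circle on this segment as diameter has centre (-0.5, -2.5) and r² = 74/4 = 18.5.
Check B: distance² to centre = 0.5 ≤ 18.5, so it lies inside.
All remaining points lie in this disk, and no smaller disk contains both endpoints, so this is the minimum enclosing circle.
r = √(18.5) ≈ 4.301.

4.301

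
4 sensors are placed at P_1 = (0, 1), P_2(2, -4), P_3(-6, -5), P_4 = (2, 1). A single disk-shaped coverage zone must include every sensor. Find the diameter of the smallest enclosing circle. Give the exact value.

A smallest enclosing disk is always determined by at most three of the input points on its boundary.
The farthest pair is P_3–P_4 with squared distance 100. The circle on this segment as diameter has centre (-2, -2) and r² = 100/4 = 25.
Check P_1: distance² to centre = 13 ≤ 25, so it lies inside.
All remaining points lie in this disk, and no smaller disk contains both endpoints, so this is the minimum enclosing circle.
Diameter = 2r = 2√25 = 10.

10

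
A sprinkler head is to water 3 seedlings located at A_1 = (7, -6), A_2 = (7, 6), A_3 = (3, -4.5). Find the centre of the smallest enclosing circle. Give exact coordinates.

Side lengths²: A_1A_2² = 144, A_1A_3² = 18.25, A_2A_3² = 126.25.
Since A_1A_2² = 144 < 126.25 + 18.25 = 144.5, the triangle is acute, so the smallest enclosing circle is the circumcircle.
Circumcentre = (6.96875, 0), r² = 36.0009765625.
Centre = (6.96875, 0).

(6.96875, 0)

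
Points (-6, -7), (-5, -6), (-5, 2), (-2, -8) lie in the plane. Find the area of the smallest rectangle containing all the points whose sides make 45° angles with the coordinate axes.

In coordinates u = x + y, v = x − y the rectangle is axis-aligned; the map (x,y)→(u,v) scales areas by 2.
u-values: -13, -11, -3, -10; range = -3 − (-13) = 10.
v-values: 1, 1, -7, 6; range = 6 − (-7) = 13.
Area = (10 × 13) / 2 = 65.

65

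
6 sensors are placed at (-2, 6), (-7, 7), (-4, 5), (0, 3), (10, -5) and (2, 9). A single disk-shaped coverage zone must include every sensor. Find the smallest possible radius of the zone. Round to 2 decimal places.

10.40

The minimum enclosing circle of a finite set is fixed by two of the points (as a diameter) or three (as a circumcircle).
The farthest pair is (-7, 7)–(10, -5) with squared distance 433. The circle on this segment as diameter has centre (1.5, 1) and r² = 433/4 = 108.25.
Check (-2, 6): distance² to centre = 37.25 ≤ 108.25, so it lies inside.
All remaining points lie in this disk, and no smaller disk contains both endpoints, so this is the minimum enclosing circle.
r = √(108.25) ≈ 10.40.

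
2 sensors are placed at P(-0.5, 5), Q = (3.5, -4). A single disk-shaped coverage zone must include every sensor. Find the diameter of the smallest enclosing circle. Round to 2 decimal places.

The smallest circle enclosing two points has them as diameter endpoints.
Centre = midpoint = (1.5, 0.5); r² = |PQ|²/4 = 97/4 = 24.25.
Diameter = 2r = 2√(24.25) ≈ 9.85.

9.85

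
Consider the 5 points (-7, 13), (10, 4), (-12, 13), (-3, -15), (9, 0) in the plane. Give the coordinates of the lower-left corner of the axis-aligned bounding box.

(-12, -15)

x-range [-12, 10], y-range [-15, 13].
The lower-left corner is (-12, -15).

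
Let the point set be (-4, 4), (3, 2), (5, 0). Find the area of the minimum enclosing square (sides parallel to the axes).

81

The bounding box has width 9 and height 4.
An axis-aligned square enclosing the set must have side ≥ max(width, height).
So the minimum side is max(9, 4) = 9.
Area = 9² = 81.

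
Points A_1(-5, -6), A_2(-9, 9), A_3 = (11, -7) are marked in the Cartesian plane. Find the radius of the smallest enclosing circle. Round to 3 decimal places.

12.806

Side lengths²: A_1A_2² = 241, A_1A_3² = 257, A_2A_3² = 656.
Since A_2A_3² = 656 ≥ 257 + 241 = 498, the angle opposite A_2A_3 is not acute, so the smallest enclosing circle has A_2A_3 as diameter.
Centre = midpoint of A_2A_3 = (1, 1), r² = 656/4 = 164.
r = √164 ≈ 12.806.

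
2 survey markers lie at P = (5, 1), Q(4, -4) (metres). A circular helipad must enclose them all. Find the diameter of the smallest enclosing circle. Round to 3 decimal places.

The smallest circle enclosing two points has them as diameter endpoints.
Centre = midpoint = (4.5, -1.5); r² = |PQ|²/4 = 26/4 = 6.5.
Diameter = 2r = 2√(6.5) ≈ 5.099.

5.099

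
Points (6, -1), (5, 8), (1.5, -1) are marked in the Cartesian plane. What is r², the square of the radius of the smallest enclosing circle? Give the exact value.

15293/648

Call the three points A, B, C in the order given.
Side lengths²: AB² = 82, AC² = 20.25, BC² = 93.25.
Since BC² = 93.25 < 82 + 20.25 = 102.25, the triangle is acute, so the smallest enclosing circle is the circumcircle.
Circumcentre = (3.75, 119/36), r² = 15293/648.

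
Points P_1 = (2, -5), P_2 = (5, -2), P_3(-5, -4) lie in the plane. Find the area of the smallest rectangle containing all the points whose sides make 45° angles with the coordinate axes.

In coordinates u = x + y, v = x − y the rectangle is axis-aligned; the map (x,y)→(u,v) scales areas by 2.
u-values: -3, 3, -9; range = 3 − (-9) = 12.
v-values: 7, 7, -1; range = 7 − (-1) = 8.
Area = (12 × 8) / 2 = 48.

48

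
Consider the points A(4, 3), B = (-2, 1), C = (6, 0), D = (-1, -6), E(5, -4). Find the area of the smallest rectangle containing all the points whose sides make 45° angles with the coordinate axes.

84

In coordinates u = x + y, v = x − y the rectangle is axis-aligned; the map (x,y)→(u,v) scales areas by 2.
u-values: 7, -1, 6, -7, 1; range = 7 − (-7) = 14.
v-values: 1, -3, 6, 5, 9; range = 9 − (-3) = 12.
Area = (14 × 12) / 2 = 84.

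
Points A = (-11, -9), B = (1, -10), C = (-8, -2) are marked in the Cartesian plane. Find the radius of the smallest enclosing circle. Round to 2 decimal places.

6.35

Side lengths²: AB² = 145, AC² = 58, BC² = 145.
Since BC² = 145 < 145 + 58 = 203, the triangle is acute, so the smallest enclosing circle is the circumcircle.
Circumcentre = (-29/6, -7.5), r² = 725/18.
r = √(725/18) ≈ 6.35.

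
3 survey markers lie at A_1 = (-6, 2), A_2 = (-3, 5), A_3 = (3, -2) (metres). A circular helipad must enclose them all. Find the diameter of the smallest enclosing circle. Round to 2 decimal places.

9.88

Side lengths²: A_1A_2² = 18, A_1A_3² = 97, A_2A_3² = 85.
Since A_1A_3² = 97 < 85 + 18 = 103, the triangle is acute, so the smallest enclosing circle is the circumcircle.
Circumcentre = (-35/26, 9/26), r² = 8245/338.
Diameter = 2r = 2√(8245/338) ≈ 9.88.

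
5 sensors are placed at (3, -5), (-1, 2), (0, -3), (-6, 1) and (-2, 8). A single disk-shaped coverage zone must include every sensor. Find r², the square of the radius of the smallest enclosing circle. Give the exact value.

48.5

The minimum enclosing circle of a finite set is fixed by two of the points (as a diameter) or three (as a circumcircle).
The farthest pair is (3, -5)–(-2, 8) with squared distance 194. The circle on this segment as diameter has centre (0.5, 1.5) and r² = 194/4 = 48.5.
Check (-1, 2): distance² to centre = 2.5 ≤ 48.5, so it lies inside.
All remaining points lie in this disk, and no smaller disk contains both endpoints, so this is the minimum enclosing circle.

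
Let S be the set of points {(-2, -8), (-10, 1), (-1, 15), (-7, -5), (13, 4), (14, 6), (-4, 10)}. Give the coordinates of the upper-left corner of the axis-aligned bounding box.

x-range [-10, 14], y-range [-8, 15].
The upper-left corner is (-10, 15).

(-10, 15)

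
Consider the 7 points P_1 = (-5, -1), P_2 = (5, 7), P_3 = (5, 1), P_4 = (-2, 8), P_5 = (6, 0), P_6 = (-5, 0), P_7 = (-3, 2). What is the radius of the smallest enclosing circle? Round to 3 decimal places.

6.412

A smallest enclosing disk is always determined by at most three of the input points on its boundary.
The minimum enclosing circle is determined by three boundary points: P_1, P_2, P_5.
Their circumcentre is (8/39, 107/39) with r² = 62525/1521.
The farthest remaining point P_6 is at distance² 52658/1521 ≤ 62525/1521.
r = √(62525/1521) ≈ 6.412.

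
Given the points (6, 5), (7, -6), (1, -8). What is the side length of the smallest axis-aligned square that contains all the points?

13

The bounding box has width 6 and height 13.
An axis-aligned square enclosing the set must have side ≥ max(width, height).
So the minimum side is max(6, 13) = 13.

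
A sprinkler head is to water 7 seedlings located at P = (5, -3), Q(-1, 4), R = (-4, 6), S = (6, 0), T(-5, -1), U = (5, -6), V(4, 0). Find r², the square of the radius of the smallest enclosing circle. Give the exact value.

The farthest pair is R–U with squared distance 225. The circle on this segment as diameter has centre (0.5, 0) and r² = 225/4 = 56.25.
Check P: distance² to centre = 29.25 ≤ 56.25, so it lies inside.
All remaining points lie in this disk, and no smaller disk contains both endpoints, so this is the minimum enclosing circle.

56.25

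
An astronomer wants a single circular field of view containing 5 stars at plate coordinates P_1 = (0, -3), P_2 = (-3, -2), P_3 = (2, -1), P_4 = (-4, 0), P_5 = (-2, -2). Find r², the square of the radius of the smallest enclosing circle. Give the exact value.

By Welzl's lemma the MEC is supported by two points (diametrically opposite) or three points (on a circumcircle).
The farthest pair is P_3–P_4 with squared distance 37. The circle on this segment as diameter has centre (-1, -0.5) and r² = 37/4 = 9.25.
Check P_1: distance² to centre = 7.25 ≤ 9.25, so it lies inside.
All remaining points lie in this disk, and no smaller disk contains both endpoints, so this is the minimum enclosing circle.

9.25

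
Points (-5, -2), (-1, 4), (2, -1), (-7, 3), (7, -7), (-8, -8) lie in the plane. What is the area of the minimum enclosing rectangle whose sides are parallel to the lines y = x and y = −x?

228

In coordinates u = x + y, v = x − y the rectangle is axis-aligned; the map (x,y)→(u,v) scales areas by 2.
u-values: -7, 3, 1, -4, 0, -16; range = 3 − (-16) = 19.
v-values: -3, -5, 3, -10, 14, 0; range = 14 − (-10) = 24.
Area = (19 × 24) / 2 = 228.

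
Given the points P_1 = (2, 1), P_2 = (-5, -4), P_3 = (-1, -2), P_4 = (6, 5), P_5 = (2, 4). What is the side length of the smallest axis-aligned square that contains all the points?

The bounding box has width 11 and height 9.
An axis-aligned square enclosing the set must have side ≥ max(width, height).
So the minimum side is max(11, 9) = 11.

11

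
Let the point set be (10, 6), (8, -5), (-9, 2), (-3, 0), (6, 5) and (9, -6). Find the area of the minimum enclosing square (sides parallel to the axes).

The bounding box has width 19 and height 12.
An axis-aligned square enclosing the set must have side ≥ max(width, height).
So the minimum side is max(19, 12) = 19.
Area = 19² = 361.

361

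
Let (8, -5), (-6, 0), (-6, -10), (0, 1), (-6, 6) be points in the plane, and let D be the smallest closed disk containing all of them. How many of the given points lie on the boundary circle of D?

The minimum enclosing circle is determined by three boundary points: (8, -5), (-6, -10), (-6, 6).
Their circumcentre is (-27/28, -2) with r² = 70057/784.
The farthest remaining point (-6, 0) is at distance² 23017/784 ≤ 70057/784.
The points at distance exactly r from the centre are (8, -5), (-6, -10), (-6, 6) — 3 points.

3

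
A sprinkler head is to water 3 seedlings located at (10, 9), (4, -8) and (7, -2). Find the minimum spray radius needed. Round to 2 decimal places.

Call the three points A, B, C in the order given.
Side lengths²: AB² = 325, AC² = 130, BC² = 45.
Since AB² = 325 ≥ 130 + 45 = 175, the angle opposite AB is not acute, so the smallest enclosing circle has AB as diameter.
Centre = midpoint of AB = (7, 0.5), r² = 325/4 = 81.25.
r = √(81.25) ≈ 9.01.

9.01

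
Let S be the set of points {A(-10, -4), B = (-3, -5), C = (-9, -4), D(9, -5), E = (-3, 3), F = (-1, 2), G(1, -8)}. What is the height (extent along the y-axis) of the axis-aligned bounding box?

max y = 3, min y = -8, so height = 11.

11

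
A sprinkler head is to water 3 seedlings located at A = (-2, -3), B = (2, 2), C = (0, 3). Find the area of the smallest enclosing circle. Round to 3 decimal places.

32.858

Side lengths²: AB² = 41, AC² = 40, BC² = 5.
Since AB² = 41 < 40 + 5 = 45, the triangle is acute, so the smallest enclosing circle is the circumcircle.
Circumcentre = (-5/14, -3/14), r² = 1025/98.
Area = π·r² = π·1025/98 ≈ 32.858.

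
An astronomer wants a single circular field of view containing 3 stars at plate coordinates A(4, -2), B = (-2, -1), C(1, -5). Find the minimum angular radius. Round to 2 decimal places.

Side lengths²: AB² = 37, AC² = 18, BC² = 25.
Since AB² = 37 < 25 + 18 = 43, the triangle is acute, so the smallest enclosing circle is the circumcircle.
Circumcentre = (13/14, -27/14), r² = 925/98.
r = √(925/98) ≈ 3.07.

3.07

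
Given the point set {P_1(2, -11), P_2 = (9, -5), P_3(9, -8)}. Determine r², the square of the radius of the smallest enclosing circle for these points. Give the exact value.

21.25

Side lengths²: P_1P_2² = 85, P_1P_3² = 58, P_2P_3² = 9.
Since P_1P_2² = 85 ≥ 58 + 9 = 67, the angle opposite P_1P_2 is not acute, so the smallest enclosing circle has P_1P_2 as diameter.
Centre = midpoint of P_1P_2 = (5.5, -8), r² = 85/4 = 21.25.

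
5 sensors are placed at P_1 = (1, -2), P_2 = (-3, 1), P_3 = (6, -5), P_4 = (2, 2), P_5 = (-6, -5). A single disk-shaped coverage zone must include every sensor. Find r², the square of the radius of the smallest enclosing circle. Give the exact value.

7345/196

The minimum enclosing circle of a finite set is fixed by two of the points (as a diameter) or three (as a circumcircle).
The minimum enclosing circle is determined by three boundary points: P_3, P_4, P_5.
Their circumcentre is (0, -53/14) with r² = 7345/196.
The farthest remaining point P_2 is at distance² 6253/196 ≤ 7345/196.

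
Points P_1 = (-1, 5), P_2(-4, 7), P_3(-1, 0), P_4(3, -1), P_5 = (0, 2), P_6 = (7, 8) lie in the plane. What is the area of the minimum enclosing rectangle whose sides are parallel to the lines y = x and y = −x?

In coordinates u = x + y, v = x − y the rectangle is axis-aligned; the map (x,y)→(u,v) scales areas by 2.
u-values: 4, 3, -1, 2, 2, 15; range = 15 − (-1) = 16.
v-values: -6, -11, -1, 4, -2, -1; range = 4 − (-11) = 15.
Area = (16 × 15) / 2 = 120.

120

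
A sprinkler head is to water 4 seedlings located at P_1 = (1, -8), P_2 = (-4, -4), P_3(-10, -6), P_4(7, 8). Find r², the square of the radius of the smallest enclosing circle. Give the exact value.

The minimum enclosing circle of a finite set is fixed by two of the points (as a diameter) or three (as a circumcircle).
The farthest pair is P_3–P_4 with squared distance 485. The circle on this segment as diameter has centre (-1.5, 1) and r² = 485/4 = 121.25.
Check P_1: distance² to centre = 87.25 ≤ 121.25, so it lies inside.
All remaining points lie in this disk, and no smaller disk contains both endpoints, so this is the minimum enclosing circle.

121.25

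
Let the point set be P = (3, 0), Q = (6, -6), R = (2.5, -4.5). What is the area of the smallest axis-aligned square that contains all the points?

36

The bounding box has width 3.5 and height 6.
An axis-aligned square enclosing the set must have side ≥ max(width, height).
So the minimum side is max(3.5, 6) = 6.
Area = 6² = 36.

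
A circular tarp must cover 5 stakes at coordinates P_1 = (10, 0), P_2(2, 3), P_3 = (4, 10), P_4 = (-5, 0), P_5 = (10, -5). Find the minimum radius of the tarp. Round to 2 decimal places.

8.81

The minimum enclosing circle of a finite set is fixed by two of the points (as a diameter) or three (as a circumcircle).
The minimum enclosing circle is determined by three boundary points: P_3, P_4, P_5.
Their circumcentre is (97/26, 31/26) with r² = 26245/338.
The farthest remaining point P_1 is at distance² 13765/338 ≤ 26245/338.
r = √(26245/338) ≈ 8.81.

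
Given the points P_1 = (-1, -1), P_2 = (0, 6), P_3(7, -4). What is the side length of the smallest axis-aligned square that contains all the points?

10

The bounding box has width 8 and height 10.
An axis-aligned square enclosing the set must have side ≥ max(width, height).
So the minimum side is max(8, 10) = 10.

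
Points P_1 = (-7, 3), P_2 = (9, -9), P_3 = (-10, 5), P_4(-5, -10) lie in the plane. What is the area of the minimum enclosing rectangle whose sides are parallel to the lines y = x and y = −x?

247.5

In coordinates u = x + y, v = x − y the rectangle is axis-aligned; the map (x,y)→(u,v) scales areas by 2.
u-values: -4, 0, -5, -15; range = 0 − (-15) = 15.
v-values: -10, 18, -15, 5; range = 18 − (-15) = 33.
Area = (15 × 33) / 2 = 247.5.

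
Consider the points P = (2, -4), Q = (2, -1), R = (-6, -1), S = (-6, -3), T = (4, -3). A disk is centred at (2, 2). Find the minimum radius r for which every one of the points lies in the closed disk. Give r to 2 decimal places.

9.43

The required radius is the distance from (2, 2) to the farthest point.
Squared distances: 36, 9, 73, 89, 29.
Maximum is 89, attained at S.
r = √89 ≈ 9.43.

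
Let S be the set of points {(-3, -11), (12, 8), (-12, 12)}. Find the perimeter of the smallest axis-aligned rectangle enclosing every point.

Width = max x − min x = 12 − (-12) = 24.
Height = max y − min y = 12 − (-11) = 23.
Perimeter = 2(24 + 23) = 94.

94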